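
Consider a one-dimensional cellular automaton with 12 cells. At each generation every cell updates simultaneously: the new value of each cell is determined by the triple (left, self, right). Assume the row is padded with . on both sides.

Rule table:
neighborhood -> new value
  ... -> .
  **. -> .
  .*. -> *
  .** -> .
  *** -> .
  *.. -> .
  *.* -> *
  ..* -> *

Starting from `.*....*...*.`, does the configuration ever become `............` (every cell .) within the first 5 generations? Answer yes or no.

no

**...**..**.
....*...*...
...**..**...
..*...*.....
.**..**.....
generation 5 is .**..**....., still not uniform .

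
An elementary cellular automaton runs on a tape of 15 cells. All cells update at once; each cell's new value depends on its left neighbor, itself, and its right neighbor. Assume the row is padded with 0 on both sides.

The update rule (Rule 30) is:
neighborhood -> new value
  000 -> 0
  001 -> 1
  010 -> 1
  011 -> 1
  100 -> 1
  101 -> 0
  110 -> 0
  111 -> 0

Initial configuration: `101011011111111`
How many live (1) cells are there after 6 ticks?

8

tick 1: 101010010000000
tick 2: 101011111000000
tick 3: 101010000100000
tick 4: 101011001110000
tick 5: 101010111001000
tick 6: 101010100111100
count of 1: 8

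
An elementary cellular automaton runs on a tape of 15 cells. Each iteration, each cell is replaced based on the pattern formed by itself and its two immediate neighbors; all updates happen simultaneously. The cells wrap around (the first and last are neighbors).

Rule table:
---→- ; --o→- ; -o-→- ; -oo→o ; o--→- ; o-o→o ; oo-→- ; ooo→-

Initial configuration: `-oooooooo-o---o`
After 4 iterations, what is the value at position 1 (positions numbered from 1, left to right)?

-

oo-------o-----
o--------------
---------------
---------------
position 1 holds -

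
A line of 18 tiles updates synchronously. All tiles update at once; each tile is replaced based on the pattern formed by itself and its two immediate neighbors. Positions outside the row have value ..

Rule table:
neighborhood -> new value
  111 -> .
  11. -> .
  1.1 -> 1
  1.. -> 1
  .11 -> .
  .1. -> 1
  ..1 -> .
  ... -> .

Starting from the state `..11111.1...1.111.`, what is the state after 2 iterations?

.......111..11...1
..........1...1..1

..........1...1..1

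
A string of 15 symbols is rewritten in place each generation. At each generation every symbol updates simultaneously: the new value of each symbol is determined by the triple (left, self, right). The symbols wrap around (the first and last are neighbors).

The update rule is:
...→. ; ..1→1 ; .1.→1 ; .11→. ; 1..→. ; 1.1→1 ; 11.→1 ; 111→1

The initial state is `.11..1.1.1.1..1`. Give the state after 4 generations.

1.1.11111111.11
1111.11111111.1
11111.11111111.
.11111.11111111

.11111.11111111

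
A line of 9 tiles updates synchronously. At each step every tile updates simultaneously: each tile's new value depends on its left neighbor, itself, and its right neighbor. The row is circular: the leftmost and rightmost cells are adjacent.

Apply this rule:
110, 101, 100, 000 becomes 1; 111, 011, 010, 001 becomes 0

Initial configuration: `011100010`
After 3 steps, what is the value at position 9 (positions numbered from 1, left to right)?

0

step 1: 000111001
step 2: 110001100
step 3: 011100110
position 9 holds 0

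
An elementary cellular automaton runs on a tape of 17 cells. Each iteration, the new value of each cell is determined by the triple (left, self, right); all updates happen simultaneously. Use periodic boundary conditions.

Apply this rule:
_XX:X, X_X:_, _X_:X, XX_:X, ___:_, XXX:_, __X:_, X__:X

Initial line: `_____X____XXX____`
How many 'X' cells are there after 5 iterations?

_____XX___X_XX___
_____XXX__X_XXX__
_____X_XX_X_X_XX_
_____X_XX_X_X_XXX
X____X_XX_X_X_X_X
count of X: 8

8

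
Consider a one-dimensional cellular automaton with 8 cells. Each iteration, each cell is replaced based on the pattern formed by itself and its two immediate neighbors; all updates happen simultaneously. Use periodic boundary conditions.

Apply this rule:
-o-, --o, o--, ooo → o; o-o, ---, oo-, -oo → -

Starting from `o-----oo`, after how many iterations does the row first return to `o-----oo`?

-o---o-o
-oo-oo-o
-------o
o-----oo

4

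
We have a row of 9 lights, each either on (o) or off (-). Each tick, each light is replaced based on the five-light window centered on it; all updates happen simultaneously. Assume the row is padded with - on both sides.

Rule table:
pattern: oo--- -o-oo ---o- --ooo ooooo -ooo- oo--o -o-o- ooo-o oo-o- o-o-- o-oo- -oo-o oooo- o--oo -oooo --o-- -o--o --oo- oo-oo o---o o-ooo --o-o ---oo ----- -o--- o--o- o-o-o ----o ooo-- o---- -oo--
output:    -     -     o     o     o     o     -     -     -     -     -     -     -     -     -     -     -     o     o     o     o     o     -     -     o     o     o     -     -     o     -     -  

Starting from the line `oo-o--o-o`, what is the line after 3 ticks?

o---oo---
-oo-o---o
-o---ooo-

-o---ooo-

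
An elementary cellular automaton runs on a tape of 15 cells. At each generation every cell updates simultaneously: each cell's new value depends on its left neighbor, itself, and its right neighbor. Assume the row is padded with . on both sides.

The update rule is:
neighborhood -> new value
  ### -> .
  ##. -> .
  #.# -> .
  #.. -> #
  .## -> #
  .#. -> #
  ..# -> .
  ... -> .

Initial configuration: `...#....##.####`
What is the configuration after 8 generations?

...##...#..#...
...#.#..##.##..
...#.##.#..#.#.
...#.#..##.#.##
...#.##.#..#.#.  (repeats generation 3; period 2)
generation 8: ...#.#..##.#.##

...#.#..##.#.##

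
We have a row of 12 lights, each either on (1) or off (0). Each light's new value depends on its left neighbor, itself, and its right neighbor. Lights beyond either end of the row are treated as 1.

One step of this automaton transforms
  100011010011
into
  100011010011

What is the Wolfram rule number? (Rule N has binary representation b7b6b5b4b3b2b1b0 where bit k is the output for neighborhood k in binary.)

204

position 11: 111 → 1  (bit 7 = 1)
position 0: 110 → 1  (bit 6 = 1)
position 6: 101 → 0  (bit 5 = 0)
position 1: 100 → 0  (bit 4 = 0)
position 4: 011 → 1  (bit 3 = 1)
position 7: 010 → 1  (bit 2 = 1)
position 3: 001 → 0  (bit 1 = 0)
position 2: 000 → 0  (bit 0 = 0)
bits b7..b0 = 11001100 = 204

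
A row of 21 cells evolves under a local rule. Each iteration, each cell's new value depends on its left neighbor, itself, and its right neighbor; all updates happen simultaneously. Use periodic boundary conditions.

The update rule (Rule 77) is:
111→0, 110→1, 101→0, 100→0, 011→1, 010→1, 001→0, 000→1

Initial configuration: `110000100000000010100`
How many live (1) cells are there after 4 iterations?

110110101111111010100
110110101000001010100
110110101011101010100
110110101010101010100
count of 1: 11

11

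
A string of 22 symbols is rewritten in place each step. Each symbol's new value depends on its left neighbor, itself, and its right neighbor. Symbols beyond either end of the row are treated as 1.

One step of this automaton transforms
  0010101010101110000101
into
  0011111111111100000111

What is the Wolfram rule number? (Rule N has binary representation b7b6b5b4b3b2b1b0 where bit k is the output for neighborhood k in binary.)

172

position 13: 111 → 1  (bit 7 = 1)
position 14: 110 → 0  (bit 6 = 0)
position 3: 101 → 1  (bit 5 = 1)
position 0: 100 → 0  (bit 4 = 0)
position 12: 011 → 1  (bit 3 = 1)
position 2: 010 → 1  (bit 2 = 1)
position 1: 001 → 0  (bit 1 = 0)
position 16: 000 → 0  (bit 0 = 0)
bits b7..b0 = 10101100 = 172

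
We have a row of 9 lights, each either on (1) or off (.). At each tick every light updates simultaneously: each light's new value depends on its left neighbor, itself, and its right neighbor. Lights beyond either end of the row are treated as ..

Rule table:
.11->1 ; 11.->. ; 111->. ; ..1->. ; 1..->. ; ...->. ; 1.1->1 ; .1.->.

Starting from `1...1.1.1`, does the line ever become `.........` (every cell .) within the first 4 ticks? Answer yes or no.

tick 1: .....1.1.
tick 2: ......1..
tick 3: .........
all cells are . at tick 3

yes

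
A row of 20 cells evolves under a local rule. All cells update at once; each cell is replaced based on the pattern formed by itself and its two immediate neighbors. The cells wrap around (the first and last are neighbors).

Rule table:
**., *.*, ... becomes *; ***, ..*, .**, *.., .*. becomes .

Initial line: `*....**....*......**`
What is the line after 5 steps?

*.******...**...**..

*.**..*.**...****...
.*.*...*.*.*....*.*.
..*..*..*.*..**..*..
*........*....*....*
*.******...**...**..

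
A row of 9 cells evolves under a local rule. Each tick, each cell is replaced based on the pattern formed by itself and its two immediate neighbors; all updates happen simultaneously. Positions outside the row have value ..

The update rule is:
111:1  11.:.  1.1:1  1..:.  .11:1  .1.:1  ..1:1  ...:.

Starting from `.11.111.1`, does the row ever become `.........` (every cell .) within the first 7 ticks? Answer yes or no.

no

11.111.11
1.111.11.
1111.11..
111.11...
11.11....
1.11.....
111......
tick 7 is 111......, still not uniform .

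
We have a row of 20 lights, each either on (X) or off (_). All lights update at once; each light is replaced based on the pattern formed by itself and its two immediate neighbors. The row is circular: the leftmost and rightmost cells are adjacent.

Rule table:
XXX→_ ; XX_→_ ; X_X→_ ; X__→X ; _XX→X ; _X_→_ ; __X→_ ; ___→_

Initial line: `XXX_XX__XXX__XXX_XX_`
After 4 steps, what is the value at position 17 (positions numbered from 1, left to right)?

X

step 1: X___X_X_X__X_X___X__
step 2: _X_______X____X___X_
step 3: __X_______X____X___X
step 4: X__X_______X____X___
position 17 holds X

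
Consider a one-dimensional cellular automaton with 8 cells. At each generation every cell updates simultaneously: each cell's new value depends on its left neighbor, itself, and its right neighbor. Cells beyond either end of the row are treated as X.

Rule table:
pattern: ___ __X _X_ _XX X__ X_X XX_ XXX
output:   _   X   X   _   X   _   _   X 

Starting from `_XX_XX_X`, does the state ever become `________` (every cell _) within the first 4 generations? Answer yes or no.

________
all cells are _ at generation 1

yes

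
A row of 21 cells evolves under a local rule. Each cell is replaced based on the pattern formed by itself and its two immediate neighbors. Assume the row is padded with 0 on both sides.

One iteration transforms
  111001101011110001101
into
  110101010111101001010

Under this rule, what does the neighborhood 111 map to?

At position 1 the neighborhood is 111; the next row has 1 there.

1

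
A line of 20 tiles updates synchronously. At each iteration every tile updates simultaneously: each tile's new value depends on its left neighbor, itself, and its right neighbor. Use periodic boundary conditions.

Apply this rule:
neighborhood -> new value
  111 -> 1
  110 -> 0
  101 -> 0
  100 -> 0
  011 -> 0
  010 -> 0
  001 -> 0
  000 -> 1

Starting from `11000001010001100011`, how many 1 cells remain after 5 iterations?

10011100000100001001
00001001110001100000
11100000100100001111
11001110000001100111
10000100111100000011
count of 1: 8

8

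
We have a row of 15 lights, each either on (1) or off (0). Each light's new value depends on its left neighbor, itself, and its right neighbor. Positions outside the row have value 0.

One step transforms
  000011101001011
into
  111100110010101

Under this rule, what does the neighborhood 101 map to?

1

At position 7 the neighborhood is 101; the next row has 1 there.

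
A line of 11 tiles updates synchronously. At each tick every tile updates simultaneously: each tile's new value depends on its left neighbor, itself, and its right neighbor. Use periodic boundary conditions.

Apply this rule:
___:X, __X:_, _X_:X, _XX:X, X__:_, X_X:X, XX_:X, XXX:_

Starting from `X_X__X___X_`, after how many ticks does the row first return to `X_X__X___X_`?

3

XXX__X_X_XX
__X__XXXXX_
X_X__X___X_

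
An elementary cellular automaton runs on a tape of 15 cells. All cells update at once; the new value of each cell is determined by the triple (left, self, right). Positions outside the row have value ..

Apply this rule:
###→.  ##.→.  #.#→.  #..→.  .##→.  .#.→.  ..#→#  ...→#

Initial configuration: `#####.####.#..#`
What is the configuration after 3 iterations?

.............#.
#############..
..............#

..............#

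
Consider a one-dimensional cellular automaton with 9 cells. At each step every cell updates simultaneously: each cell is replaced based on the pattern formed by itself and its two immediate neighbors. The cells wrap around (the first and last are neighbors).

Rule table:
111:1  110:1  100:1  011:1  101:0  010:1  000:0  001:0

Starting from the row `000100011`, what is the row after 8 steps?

100110011
110111011
110111011  (fixed point — unchanged through step 8)

110111011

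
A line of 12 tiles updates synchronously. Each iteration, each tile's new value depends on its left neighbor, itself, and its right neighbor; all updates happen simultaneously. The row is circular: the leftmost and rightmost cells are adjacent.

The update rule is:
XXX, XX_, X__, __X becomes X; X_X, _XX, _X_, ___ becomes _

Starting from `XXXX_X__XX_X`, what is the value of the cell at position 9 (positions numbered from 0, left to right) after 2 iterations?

_

iteration 1: XXXX__XX_X__
iteration 2: _XXXXX_X__XX
position 9 holds _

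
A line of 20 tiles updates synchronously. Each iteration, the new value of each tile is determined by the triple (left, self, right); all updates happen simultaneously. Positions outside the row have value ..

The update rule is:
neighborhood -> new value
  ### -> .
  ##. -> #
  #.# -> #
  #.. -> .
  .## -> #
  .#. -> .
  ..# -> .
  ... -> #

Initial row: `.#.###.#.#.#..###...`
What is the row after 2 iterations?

iteration 1: ..##.##.#.#...#.#.##
iteration 2: #.######.#..#..#.###

#.######.#..#..#.###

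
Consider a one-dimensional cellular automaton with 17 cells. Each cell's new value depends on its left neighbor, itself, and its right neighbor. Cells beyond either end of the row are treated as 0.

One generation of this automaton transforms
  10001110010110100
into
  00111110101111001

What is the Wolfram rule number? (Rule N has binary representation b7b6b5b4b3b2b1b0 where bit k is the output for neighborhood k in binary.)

position 5: 111 → 1  (bit 7 = 1)
position 6: 110 → 1  (bit 6 = 1)
position 10: 101 → 1  (bit 5 = 1)
position 1: 100 → 0  (bit 4 = 0)
position 4: 011 → 1  (bit 3 = 1)
position 0: 010 → 0  (bit 2 = 0)
position 3: 001 → 1  (bit 1 = 1)
position 2: 000 → 1  (bit 0 = 1)
bits b7..b0 = 11101011 = 235

235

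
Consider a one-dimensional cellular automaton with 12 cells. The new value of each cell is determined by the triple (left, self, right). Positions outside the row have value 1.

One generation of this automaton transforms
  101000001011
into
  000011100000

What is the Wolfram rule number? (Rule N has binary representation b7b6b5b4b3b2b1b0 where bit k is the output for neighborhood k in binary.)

position 11: 111 → 0  (bit 7 = 0)
position 0: 110 → 0  (bit 6 = 0)
position 1: 101 → 0  (bit 5 = 0)
position 3: 100 → 0  (bit 4 = 0)
position 10: 011 → 0  (bit 3 = 0)
position 2: 010 → 0  (bit 2 = 0)
position 7: 001 → 0  (bit 1 = 0)
position 4: 000 → 1  (bit 0 = 1)
bits b7..b0 = 00000001 = 1

1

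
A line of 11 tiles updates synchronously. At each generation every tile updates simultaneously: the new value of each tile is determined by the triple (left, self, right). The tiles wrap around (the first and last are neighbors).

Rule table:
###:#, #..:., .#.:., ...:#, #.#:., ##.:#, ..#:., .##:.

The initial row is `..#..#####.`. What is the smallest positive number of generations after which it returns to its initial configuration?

7

#.....####.
..###..###.
#..##...##.
....#.#..#.
###........
.##.######.
..#..#####.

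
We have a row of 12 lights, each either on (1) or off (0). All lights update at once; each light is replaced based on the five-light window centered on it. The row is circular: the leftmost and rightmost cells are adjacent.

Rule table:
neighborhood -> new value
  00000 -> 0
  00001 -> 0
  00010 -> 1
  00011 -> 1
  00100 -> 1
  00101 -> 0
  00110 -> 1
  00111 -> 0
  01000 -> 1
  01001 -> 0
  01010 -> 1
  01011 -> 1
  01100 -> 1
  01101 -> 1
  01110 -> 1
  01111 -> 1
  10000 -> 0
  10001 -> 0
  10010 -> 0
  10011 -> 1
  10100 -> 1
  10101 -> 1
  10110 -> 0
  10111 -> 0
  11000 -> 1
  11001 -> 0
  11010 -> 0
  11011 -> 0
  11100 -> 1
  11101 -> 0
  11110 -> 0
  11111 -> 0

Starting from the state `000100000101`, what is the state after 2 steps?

101110001011
000111010101

000111010101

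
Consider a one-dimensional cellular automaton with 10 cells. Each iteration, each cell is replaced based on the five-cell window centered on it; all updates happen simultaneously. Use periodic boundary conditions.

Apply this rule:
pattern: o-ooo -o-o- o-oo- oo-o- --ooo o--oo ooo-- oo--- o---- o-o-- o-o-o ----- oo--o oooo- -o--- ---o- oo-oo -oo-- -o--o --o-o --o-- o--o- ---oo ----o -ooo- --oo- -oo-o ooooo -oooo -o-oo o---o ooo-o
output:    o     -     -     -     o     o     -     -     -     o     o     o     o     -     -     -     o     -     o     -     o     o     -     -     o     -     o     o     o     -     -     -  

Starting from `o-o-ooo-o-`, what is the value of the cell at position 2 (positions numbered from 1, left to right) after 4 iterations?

o-o-oo--o-
o-o---oo--
--o-----oo
ooo--o----
position 2 holds o

o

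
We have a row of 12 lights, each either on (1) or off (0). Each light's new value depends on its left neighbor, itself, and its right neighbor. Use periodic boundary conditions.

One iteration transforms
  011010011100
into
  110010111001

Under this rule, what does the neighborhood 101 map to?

0

At position 3 the neighborhood is 101; the next row has 0 there.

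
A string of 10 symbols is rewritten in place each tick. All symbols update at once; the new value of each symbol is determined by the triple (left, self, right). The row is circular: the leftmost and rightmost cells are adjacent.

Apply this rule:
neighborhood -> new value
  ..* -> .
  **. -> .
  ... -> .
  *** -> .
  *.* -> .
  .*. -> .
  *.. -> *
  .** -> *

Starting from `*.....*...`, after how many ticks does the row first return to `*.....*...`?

.*.....*..
..*.....*.
...*.....*
*...*.....
.*...*....
..*...*...
...*...*..
....*...*.
.....*...*
*.....*...

10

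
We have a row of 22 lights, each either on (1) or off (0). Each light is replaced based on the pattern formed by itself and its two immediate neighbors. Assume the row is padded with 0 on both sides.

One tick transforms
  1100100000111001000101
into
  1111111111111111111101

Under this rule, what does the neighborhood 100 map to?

1

At position 2 the neighborhood is 100; the next row has 1 there.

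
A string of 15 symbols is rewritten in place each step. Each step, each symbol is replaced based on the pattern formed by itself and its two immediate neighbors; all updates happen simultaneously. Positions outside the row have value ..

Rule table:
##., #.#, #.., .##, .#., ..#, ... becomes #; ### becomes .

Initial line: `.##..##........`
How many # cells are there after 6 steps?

2

###############
#.............#
###############  (repeats step 1; period 2)
step 6: #.............#
count of #: 2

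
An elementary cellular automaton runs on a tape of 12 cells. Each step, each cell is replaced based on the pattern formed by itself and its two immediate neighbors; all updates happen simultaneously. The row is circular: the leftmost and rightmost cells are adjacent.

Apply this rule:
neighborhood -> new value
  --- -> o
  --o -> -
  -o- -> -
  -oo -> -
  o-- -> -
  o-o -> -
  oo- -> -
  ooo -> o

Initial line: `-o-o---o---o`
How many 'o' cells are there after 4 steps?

-----o---o--
oooo---o---o
ooo--o---o--
-o-----o----
count of o: 2

2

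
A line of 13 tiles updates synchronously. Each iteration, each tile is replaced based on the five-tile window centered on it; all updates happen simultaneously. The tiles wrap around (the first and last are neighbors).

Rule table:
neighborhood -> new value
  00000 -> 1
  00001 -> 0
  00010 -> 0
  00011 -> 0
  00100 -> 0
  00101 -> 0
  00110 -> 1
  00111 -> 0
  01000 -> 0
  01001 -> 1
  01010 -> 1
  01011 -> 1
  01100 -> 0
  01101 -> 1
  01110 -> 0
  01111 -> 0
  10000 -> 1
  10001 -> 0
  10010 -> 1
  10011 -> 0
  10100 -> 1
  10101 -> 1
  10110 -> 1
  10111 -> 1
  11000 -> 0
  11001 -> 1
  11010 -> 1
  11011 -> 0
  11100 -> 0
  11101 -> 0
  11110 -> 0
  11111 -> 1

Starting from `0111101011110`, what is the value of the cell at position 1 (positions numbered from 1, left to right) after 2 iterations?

0000011110001
0110000000000
position 1 holds 0

0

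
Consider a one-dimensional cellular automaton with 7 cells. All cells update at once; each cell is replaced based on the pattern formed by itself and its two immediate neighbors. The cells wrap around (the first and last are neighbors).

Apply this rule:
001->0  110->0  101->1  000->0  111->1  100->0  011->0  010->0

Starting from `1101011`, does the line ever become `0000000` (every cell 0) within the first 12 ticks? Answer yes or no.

yes

1010101
0101010
0010100
0001000
0000000
all cells are 0 at tick 5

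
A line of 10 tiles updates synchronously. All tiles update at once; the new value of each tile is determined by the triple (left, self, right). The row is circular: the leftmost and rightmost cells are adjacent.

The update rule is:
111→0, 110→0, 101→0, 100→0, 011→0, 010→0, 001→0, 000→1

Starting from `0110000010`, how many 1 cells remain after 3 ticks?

3

0000111000
1110000011
0000111000
count of 1: 3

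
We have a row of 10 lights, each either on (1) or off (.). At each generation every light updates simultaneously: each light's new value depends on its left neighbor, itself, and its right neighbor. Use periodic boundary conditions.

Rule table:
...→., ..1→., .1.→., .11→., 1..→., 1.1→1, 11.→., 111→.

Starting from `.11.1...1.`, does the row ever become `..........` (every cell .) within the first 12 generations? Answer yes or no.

...1......
..........
all cells are . at generation 2

yes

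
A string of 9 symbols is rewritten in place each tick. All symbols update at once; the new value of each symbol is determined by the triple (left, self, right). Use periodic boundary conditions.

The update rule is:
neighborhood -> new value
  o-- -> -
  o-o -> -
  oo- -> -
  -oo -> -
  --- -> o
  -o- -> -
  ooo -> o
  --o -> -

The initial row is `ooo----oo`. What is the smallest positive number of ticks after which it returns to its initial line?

oo--oo--o
o--------
--oooooo-
o--oooo--
----oo---
ooo----oo

6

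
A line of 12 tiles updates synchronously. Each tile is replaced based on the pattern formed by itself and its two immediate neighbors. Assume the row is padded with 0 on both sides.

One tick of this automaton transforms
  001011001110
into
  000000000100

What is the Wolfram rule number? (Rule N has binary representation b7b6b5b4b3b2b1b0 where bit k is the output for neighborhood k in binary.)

position 9: 111 → 1  (bit 7 = 1)
position 5: 110 → 0  (bit 6 = 0)
position 3: 101 → 0  (bit 5 = 0)
position 6: 100 → 0  (bit 4 = 0)
position 4: 011 → 0  (bit 3 = 0)
position 2: 010 → 0  (bit 2 = 0)
position 1: 001 → 0  (bit 1 = 0)
position 0: 000 → 0  (bit 0 = 0)
bits b7..b0 = 10000000 = 128

128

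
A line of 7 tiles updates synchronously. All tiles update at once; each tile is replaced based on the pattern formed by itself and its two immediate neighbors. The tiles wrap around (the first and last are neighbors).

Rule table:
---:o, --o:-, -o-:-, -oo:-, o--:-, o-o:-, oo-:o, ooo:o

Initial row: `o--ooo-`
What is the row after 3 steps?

step 1: ----oo-
step 2: ooo--o-
step 3: -oo----

-oo----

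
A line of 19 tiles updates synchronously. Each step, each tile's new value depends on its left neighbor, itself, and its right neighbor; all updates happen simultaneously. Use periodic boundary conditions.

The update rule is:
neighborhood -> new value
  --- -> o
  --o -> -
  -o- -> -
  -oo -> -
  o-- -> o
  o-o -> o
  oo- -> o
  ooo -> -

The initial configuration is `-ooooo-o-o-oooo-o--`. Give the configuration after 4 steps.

oo--oo--oo-o-oo--oo

-----oo-o-o---oo-oo
oooo--oo-o-oo--oo-o
---oo--oo-o-oo--oo-
oo--oo--oo-o-oo--oo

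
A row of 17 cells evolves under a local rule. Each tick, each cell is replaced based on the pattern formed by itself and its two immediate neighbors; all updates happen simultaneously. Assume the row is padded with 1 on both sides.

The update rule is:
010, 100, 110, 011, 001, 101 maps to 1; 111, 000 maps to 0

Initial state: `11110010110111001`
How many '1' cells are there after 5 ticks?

00011111111101111
10110000000111000
11111000001101101
00001100011111111
10011110110000000
count of 1: 7

7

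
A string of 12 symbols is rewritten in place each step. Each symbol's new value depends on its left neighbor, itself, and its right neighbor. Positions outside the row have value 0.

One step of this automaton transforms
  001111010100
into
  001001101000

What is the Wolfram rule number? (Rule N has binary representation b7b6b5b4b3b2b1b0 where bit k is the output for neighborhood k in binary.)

104

position 3: 111 → 0  (bit 7 = 0)
position 5: 110 → 1  (bit 6 = 1)
position 6: 101 → 1  (bit 5 = 1)
position 10: 100 → 0  (bit 4 = 0)
position 2: 011 → 1  (bit 3 = 1)
position 7: 010 → 0  (bit 2 = 0)
position 1: 001 → 0  (bit 1 = 0)
position 0: 000 → 0  (bit 0 = 0)
bits b7..b0 = 01101000 = 104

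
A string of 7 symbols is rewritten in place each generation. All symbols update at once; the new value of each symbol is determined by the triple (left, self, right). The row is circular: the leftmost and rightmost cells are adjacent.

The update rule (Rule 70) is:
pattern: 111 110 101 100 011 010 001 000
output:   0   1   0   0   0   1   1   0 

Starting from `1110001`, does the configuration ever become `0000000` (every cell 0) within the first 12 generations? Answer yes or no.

generation 1: 0010010
generation 2: 0110110
generation 3: 1010010
generation 4: 1010110
generation 5: 1010010  (repeats generation 3; period 2)
generation 12: 1010110
generation 12 is 1010110, still not uniform 0

no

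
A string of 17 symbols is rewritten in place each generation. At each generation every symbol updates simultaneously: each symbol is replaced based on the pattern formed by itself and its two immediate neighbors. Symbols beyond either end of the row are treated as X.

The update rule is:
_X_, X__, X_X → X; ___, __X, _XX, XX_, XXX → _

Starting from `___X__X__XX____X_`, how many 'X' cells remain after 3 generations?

X__XX_XX___X___XX
_X___X__X__XX____
XXX__XX_XX___X___
count of X: 8

8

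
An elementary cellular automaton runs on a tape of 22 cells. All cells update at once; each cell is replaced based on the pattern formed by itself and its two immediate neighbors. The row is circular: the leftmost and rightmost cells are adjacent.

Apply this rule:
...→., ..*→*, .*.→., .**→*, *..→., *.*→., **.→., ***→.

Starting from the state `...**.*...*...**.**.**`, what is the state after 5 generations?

..**.....*...**..*..*.
.**.....*...**..*..*..
**.....*...**..*..*...
*.....*...**..*..*...*
.....*...**..*..*...**

.....*...**..*..*...**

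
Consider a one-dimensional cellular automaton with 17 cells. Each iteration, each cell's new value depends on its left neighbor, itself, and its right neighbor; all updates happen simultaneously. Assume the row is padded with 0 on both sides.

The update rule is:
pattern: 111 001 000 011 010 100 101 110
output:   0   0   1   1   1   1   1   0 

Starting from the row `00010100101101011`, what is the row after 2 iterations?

iteration 1: 11011110111011110
iteration 2: 10110001100110001

10110001100110001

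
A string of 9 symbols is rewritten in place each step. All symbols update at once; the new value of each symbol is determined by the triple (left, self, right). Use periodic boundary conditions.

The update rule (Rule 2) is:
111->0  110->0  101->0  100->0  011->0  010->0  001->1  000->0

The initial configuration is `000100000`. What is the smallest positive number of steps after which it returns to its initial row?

001000000
010000000
100000000
000000001
000000010
000000100
000001000
000010000
000100000

9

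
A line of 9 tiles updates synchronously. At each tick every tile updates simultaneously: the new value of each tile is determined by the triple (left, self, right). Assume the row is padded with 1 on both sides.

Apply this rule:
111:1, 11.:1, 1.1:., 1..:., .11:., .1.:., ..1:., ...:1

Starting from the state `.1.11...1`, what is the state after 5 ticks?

.111..11.

....1.1..
.11......
..1.1111.
.....111.
.111..11.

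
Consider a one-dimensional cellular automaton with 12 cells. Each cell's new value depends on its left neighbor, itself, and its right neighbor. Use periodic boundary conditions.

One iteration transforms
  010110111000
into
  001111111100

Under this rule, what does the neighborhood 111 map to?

1

At position 7 the neighborhood is 111; the next row has 1 there.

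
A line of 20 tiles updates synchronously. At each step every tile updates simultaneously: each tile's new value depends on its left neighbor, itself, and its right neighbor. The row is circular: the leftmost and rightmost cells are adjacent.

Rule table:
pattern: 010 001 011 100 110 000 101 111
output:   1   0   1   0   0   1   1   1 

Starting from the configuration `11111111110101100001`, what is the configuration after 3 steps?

step 1: 11111111101111001101
step 2: 11111111011110001011
step 3: 11111110111100101111

11111110111100101111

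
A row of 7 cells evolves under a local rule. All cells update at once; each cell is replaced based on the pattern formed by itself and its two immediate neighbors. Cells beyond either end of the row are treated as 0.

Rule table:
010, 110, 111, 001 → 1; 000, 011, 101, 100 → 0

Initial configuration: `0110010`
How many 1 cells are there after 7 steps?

4

step 1: 1010110
step 2: 1010010
step 3: 1010110  (repeats step 1; period 2)
step 7: 1010110
count of 1: 4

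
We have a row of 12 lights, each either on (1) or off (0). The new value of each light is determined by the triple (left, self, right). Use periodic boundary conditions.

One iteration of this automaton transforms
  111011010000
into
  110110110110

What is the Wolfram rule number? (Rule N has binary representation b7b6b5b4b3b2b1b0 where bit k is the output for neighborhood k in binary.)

position 1: 111 → 1  (bit 7 = 1)
position 2: 110 → 0  (bit 6 = 0)
position 3: 101 → 1  (bit 5 = 1)
position 8: 100 → 0  (bit 4 = 0)
position 0: 011 → 1  (bit 3 = 1)
position 7: 010 → 1  (bit 2 = 1)
position 11: 001 → 0  (bit 1 = 0)
position 9: 000 → 1  (bit 0 = 1)
bits b7..b0 = 10101101 = 173

173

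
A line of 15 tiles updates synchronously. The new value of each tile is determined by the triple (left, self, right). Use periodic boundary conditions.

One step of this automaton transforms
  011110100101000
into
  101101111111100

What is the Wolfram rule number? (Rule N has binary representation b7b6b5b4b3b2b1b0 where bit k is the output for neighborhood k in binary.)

182

position 2: 111 → 1  (bit 7 = 1)
position 4: 110 → 0  (bit 6 = 0)
position 5: 101 → 1  (bit 5 = 1)
position 7: 100 → 1  (bit 4 = 1)
position 1: 011 → 0  (bit 3 = 0)
position 6: 010 → 1  (bit 2 = 1)
position 0: 001 → 1  (bit 1 = 1)
position 13: 000 → 0  (bit 0 = 0)
bits b7..b0 = 10110110 = 182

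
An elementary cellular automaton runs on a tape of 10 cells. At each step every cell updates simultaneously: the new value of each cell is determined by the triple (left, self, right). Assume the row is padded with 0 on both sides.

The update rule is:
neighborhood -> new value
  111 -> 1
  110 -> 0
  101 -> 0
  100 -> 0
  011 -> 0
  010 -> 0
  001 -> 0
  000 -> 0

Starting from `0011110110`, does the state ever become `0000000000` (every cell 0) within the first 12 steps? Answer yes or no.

0001100000
0000000000
all cells are 0 at step 2

yes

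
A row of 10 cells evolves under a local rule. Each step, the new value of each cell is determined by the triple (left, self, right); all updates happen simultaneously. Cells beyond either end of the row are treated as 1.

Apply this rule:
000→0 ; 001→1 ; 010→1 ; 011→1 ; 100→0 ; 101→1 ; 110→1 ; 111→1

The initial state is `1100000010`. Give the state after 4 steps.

1100111111

1100000111
1100001111
1100011111
1100111111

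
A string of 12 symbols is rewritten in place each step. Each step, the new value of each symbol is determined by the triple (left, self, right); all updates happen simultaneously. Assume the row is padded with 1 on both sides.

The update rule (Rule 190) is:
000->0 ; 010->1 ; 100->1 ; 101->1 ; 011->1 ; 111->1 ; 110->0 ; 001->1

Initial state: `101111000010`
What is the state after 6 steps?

step 1: 011110100111
step 2: 111101111111
step 3: 111011111111
step 4: 110111111111
step 5: 101111111111
step 6: 011111111111

011111111111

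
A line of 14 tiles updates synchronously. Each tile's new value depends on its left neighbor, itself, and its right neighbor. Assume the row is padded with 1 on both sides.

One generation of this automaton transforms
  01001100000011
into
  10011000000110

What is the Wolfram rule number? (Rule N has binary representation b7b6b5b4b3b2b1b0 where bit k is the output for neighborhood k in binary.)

42

position 13: 111 → 0  (bit 7 = 0)
position 5: 110 → 0  (bit 6 = 0)
position 0: 101 → 1  (bit 5 = 1)
position 2: 100 → 0  (bit 4 = 0)
position 4: 011 → 1  (bit 3 = 1)
position 1: 010 → 0  (bit 2 = 0)
position 3: 001 → 1  (bit 1 = 1)
position 7: 000 → 0  (bit 0 = 0)
bits b7..b0 = 00101010 = 42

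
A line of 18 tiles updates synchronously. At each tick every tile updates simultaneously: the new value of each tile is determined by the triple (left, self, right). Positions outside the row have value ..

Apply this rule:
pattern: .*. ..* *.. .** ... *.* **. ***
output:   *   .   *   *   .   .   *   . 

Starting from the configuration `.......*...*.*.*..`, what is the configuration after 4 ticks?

.......*.*.*.*.*.*

tick 1: .......**..*.*.**.
tick 2: .......***.*.*.***
tick 3: .......*.*.*.*.*.*
tick 4: .......*.*.*.*.*.*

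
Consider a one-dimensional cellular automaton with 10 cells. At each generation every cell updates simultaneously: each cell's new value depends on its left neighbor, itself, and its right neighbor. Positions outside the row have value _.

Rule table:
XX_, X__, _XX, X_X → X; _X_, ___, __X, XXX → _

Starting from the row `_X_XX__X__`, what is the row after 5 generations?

____XXXXXX

generation 1: __XXXX__X_
generation 2: __X__XX__X
generation 3: ___X_XXX__
generation 4: ____XX_XX_
generation 5: ____XXXXXX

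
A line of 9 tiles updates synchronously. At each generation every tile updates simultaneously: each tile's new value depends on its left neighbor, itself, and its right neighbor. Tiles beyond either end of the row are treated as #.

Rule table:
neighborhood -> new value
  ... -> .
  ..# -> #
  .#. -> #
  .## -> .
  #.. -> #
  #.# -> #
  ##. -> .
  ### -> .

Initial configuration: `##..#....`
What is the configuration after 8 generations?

..####..#
##....##.
..#..#..#
########.
........#
#......#.
.#....###
###..#...

###..#...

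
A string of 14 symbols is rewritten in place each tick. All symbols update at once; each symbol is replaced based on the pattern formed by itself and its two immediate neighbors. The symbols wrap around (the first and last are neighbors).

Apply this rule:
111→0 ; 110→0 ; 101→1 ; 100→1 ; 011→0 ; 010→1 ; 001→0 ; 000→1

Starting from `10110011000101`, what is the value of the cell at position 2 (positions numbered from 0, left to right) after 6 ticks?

0

tick 1: 01001000110110
tick 2: 01101110001001
tick 3: 10010001101101
tick 4: 01011100010010
tick 5: 01100011011011
tick 6: 10011000100100
position 2 holds 0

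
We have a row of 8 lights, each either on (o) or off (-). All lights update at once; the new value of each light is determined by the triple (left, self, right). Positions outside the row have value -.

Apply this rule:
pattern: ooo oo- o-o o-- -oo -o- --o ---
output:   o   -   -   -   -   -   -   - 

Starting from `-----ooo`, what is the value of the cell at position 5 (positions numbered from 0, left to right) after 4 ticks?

-

------o-
--------
--------  (fixed point — unchanged through tick 4)
position 5 holds -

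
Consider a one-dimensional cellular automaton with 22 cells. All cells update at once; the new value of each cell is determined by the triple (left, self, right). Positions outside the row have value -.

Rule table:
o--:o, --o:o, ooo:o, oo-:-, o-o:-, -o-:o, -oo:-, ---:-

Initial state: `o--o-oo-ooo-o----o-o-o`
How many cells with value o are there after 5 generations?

10

oooo-----o--oo--oo-o-o
-oo-o---oooo--oo---o-o
o---oo-o-oo-oo--o-oo-o
oo-o---o------ooo----o
---oo-ooo----o-o-o--oo
count of o: 10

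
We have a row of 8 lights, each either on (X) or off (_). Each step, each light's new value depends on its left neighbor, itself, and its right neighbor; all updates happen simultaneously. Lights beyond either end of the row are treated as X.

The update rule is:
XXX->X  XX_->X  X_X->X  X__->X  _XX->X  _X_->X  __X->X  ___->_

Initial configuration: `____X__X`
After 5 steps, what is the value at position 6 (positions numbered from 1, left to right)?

step 1: X__XXXXX
step 2: XXXXXXXX
step 3: XXXXXXXX  (fixed point — unchanged through step 5)
position 6 holds X

X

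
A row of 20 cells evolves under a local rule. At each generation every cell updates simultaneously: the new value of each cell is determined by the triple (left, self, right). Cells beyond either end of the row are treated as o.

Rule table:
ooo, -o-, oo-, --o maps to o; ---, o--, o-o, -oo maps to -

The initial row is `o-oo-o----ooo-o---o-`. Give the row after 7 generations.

o--o-o-o-o-oo-o-o-o-

generation 1: o--o-o---o-oo-o--oo-
generation 2: o-oo-o--oo--o-o-o-o-
generation 3: o--o-o-o-o-oo-o-o-o-
generation 4: o-oo-o-o-o--o-o-o-o-
generation 5: o--o-o-o-o-oo-o-o-o-  (repeats generation 3; period 2)
generation 7: o--o-o-o-o-oo-o-o-o-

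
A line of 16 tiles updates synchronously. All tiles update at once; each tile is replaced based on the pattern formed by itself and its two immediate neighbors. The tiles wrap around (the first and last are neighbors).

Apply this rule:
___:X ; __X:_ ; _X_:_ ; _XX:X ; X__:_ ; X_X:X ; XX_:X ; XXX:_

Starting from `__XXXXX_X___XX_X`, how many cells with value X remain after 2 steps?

__X___XX__X_XXX_
X___X_XX___XX_X_
count of X: 7

7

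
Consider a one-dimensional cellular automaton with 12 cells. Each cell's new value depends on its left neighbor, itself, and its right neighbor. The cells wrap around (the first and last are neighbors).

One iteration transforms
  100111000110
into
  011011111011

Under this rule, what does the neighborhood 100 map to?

At position 1 the neighborhood is 100; the next row has 1 there.

1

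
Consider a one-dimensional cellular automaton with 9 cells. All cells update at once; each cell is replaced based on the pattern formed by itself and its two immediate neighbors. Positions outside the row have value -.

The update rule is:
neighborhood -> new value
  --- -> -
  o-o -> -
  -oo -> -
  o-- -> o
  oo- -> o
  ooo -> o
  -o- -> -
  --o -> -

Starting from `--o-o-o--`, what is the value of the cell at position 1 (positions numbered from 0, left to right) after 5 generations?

-

-------o-
--------o
---------
---------  (fixed point — unchanged through generation 5)
position 1 holds -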